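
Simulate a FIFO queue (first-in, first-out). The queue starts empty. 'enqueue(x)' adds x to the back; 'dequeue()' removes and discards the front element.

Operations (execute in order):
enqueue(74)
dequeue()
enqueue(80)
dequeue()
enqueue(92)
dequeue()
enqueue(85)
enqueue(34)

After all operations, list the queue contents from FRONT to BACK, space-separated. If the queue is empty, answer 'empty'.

enqueue(74): [74]
dequeue(): []
enqueue(80): [80]
dequeue(): []
enqueue(92): [92]
dequeue(): []
enqueue(85): [85]
enqueue(34): [85, 34]

Answer: 85 34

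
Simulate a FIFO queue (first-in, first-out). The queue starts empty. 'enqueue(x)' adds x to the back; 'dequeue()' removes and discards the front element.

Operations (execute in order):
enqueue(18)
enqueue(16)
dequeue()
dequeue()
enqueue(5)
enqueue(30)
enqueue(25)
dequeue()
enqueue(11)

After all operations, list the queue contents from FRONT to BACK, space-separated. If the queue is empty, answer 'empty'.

enqueue(18): [18]
enqueue(16): [18, 16]
dequeue(): [16]
dequeue(): []
enqueue(5): [5]
enqueue(30): [5, 30]
enqueue(25): [5, 30, 25]
dequeue(): [30, 25]
enqueue(11): [30, 25, 11]

Answer: 30 25 11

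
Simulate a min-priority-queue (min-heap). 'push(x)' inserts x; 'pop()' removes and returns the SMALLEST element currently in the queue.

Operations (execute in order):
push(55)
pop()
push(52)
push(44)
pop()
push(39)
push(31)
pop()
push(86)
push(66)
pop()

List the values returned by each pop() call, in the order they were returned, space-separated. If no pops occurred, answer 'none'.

Answer: 55 44 31 39

Derivation:
push(55): heap contents = [55]
pop() → 55: heap contents = []
push(52): heap contents = [52]
push(44): heap contents = [44, 52]
pop() → 44: heap contents = [52]
push(39): heap contents = [39, 52]
push(31): heap contents = [31, 39, 52]
pop() → 31: heap contents = [39, 52]
push(86): heap contents = [39, 52, 86]
push(66): heap contents = [39, 52, 66, 86]
pop() → 39: heap contents = [52, 66, 86]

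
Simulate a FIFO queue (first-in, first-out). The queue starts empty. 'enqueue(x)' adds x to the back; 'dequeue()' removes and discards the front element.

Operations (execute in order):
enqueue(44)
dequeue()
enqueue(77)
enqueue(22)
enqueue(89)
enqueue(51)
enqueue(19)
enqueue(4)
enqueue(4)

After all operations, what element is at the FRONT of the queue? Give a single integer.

enqueue(44): queue = [44]
dequeue(): queue = []
enqueue(77): queue = [77]
enqueue(22): queue = [77, 22]
enqueue(89): queue = [77, 22, 89]
enqueue(51): queue = [77, 22, 89, 51]
enqueue(19): queue = [77, 22, 89, 51, 19]
enqueue(4): queue = [77, 22, 89, 51, 19, 4]
enqueue(4): queue = [77, 22, 89, 51, 19, 4, 4]

Answer: 77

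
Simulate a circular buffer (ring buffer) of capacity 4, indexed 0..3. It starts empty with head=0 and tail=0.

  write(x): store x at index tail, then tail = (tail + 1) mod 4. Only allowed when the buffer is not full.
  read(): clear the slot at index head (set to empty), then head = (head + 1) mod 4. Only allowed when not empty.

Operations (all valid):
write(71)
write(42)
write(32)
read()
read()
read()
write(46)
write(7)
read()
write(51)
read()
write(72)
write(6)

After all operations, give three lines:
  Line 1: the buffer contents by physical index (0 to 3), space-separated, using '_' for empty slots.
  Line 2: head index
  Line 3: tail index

Answer: _ 51 72 6
1
0

Derivation:
write(71): buf=[71 _ _ _], head=0, tail=1, size=1
write(42): buf=[71 42 _ _], head=0, tail=2, size=2
write(32): buf=[71 42 32 _], head=0, tail=3, size=3
read(): buf=[_ 42 32 _], head=1, tail=3, size=2
read(): buf=[_ _ 32 _], head=2, tail=3, size=1
read(): buf=[_ _ _ _], head=3, tail=3, size=0
write(46): buf=[_ _ _ 46], head=3, tail=0, size=1
write(7): buf=[7 _ _ 46], head=3, tail=1, size=2
read(): buf=[7 _ _ _], head=0, tail=1, size=1
write(51): buf=[7 51 _ _], head=0, tail=2, size=2
read(): buf=[_ 51 _ _], head=1, tail=2, size=1
write(72): buf=[_ 51 72 _], head=1, tail=3, size=2
write(6): buf=[_ 51 72 6], head=1, tail=0, size=3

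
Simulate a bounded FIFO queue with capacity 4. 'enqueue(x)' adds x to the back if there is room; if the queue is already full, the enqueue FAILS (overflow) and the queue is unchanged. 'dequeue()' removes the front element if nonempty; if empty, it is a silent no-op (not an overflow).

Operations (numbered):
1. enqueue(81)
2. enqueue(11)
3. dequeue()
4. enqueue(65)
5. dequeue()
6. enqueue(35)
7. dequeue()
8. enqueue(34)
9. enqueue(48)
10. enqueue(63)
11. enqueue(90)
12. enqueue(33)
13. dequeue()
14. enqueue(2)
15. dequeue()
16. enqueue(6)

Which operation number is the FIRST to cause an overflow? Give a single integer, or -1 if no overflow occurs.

1. enqueue(81): size=1
2. enqueue(11): size=2
3. dequeue(): size=1
4. enqueue(65): size=2
5. dequeue(): size=1
6. enqueue(35): size=2
7. dequeue(): size=1
8. enqueue(34): size=2
9. enqueue(48): size=3
10. enqueue(63): size=4
11. enqueue(90): size=4=cap → OVERFLOW (fail)
12. enqueue(33): size=4=cap → OVERFLOW (fail)
13. dequeue(): size=3
14. enqueue(2): size=4
15. dequeue(): size=3
16. enqueue(6): size=4

Answer: 11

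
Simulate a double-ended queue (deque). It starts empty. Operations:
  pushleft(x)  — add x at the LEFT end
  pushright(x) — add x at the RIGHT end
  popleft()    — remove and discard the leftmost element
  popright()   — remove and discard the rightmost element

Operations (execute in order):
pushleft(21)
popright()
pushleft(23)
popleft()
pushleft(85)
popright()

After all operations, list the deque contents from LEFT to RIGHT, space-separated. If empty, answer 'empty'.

Answer: empty

Derivation:
pushleft(21): [21]
popright(): []
pushleft(23): [23]
popleft(): []
pushleft(85): [85]
popright(): []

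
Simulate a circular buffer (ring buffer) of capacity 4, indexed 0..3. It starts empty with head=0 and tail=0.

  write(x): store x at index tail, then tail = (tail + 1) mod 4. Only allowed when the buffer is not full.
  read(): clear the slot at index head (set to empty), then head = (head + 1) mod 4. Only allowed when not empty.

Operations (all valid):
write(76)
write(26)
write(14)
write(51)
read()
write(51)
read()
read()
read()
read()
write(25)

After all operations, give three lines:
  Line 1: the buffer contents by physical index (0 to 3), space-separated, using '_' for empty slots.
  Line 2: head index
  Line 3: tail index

Answer: _ 25 _ _
1
2

Derivation:
write(76): buf=[76 _ _ _], head=0, tail=1, size=1
write(26): buf=[76 26 _ _], head=0, tail=2, size=2
write(14): buf=[76 26 14 _], head=0, tail=3, size=3
write(51): buf=[76 26 14 51], head=0, tail=0, size=4
read(): buf=[_ 26 14 51], head=1, tail=0, size=3
write(51): buf=[51 26 14 51], head=1, tail=1, size=4
read(): buf=[51 _ 14 51], head=2, tail=1, size=3
read(): buf=[51 _ _ 51], head=3, tail=1, size=2
read(): buf=[51 _ _ _], head=0, tail=1, size=1
read(): buf=[_ _ _ _], head=1, tail=1, size=0
write(25): buf=[_ 25 _ _], head=1, tail=2, size=1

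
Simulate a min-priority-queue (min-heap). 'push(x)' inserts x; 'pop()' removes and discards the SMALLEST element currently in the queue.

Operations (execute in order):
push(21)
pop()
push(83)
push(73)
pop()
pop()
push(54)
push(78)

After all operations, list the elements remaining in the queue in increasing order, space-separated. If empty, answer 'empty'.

push(21): heap contents = [21]
pop() → 21: heap contents = []
push(83): heap contents = [83]
push(73): heap contents = [73, 83]
pop() → 73: heap contents = [83]
pop() → 83: heap contents = []
push(54): heap contents = [54]
push(78): heap contents = [54, 78]

Answer: 54 78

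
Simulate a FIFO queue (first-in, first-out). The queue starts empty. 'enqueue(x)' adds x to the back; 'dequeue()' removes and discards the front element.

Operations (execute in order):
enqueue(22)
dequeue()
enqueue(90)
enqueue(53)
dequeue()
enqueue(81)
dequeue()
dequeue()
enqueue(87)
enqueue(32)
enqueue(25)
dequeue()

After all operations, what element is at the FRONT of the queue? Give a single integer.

Answer: 32

Derivation:
enqueue(22): queue = [22]
dequeue(): queue = []
enqueue(90): queue = [90]
enqueue(53): queue = [90, 53]
dequeue(): queue = [53]
enqueue(81): queue = [53, 81]
dequeue(): queue = [81]
dequeue(): queue = []
enqueue(87): queue = [87]
enqueue(32): queue = [87, 32]
enqueue(25): queue = [87, 32, 25]
dequeue(): queue = [32, 25]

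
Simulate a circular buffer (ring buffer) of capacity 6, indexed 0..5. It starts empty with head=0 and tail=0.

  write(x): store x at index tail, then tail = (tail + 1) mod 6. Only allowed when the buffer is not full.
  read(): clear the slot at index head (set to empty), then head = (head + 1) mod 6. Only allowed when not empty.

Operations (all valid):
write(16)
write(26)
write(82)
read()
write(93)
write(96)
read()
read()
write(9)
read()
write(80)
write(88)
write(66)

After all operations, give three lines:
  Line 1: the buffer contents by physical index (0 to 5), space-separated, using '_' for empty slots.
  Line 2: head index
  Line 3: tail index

write(16): buf=[16 _ _ _ _ _], head=0, tail=1, size=1
write(26): buf=[16 26 _ _ _ _], head=0, tail=2, size=2
write(82): buf=[16 26 82 _ _ _], head=0, tail=3, size=3
read(): buf=[_ 26 82 _ _ _], head=1, tail=3, size=2
write(93): buf=[_ 26 82 93 _ _], head=1, tail=4, size=3
write(96): buf=[_ 26 82 93 96 _], head=1, tail=5, size=4
read(): buf=[_ _ 82 93 96 _], head=2, tail=5, size=3
read(): buf=[_ _ _ 93 96 _], head=3, tail=5, size=2
write(9): buf=[_ _ _ 93 96 9], head=3, tail=0, size=3
read(): buf=[_ _ _ _ 96 9], head=4, tail=0, size=2
write(80): buf=[80 _ _ _ 96 9], head=4, tail=1, size=3
write(88): buf=[80 88 _ _ 96 9], head=4, tail=2, size=4
write(66): buf=[80 88 66 _ 96 9], head=4, tail=3, size=5

Answer: 80 88 66 _ 96 9
4
3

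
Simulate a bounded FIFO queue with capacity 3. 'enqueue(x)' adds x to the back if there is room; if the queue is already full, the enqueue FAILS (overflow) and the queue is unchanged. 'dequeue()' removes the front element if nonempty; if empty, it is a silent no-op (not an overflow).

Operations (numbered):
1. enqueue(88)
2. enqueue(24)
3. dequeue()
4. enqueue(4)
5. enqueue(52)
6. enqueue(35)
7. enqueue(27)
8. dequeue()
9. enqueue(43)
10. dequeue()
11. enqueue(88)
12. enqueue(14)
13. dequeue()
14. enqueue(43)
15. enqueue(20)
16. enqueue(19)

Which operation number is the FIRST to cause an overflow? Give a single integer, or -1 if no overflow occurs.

Answer: 6

Derivation:
1. enqueue(88): size=1
2. enqueue(24): size=2
3. dequeue(): size=1
4. enqueue(4): size=2
5. enqueue(52): size=3
6. enqueue(35): size=3=cap → OVERFLOW (fail)
7. enqueue(27): size=3=cap → OVERFLOW (fail)
8. dequeue(): size=2
9. enqueue(43): size=3
10. dequeue(): size=2
11. enqueue(88): size=3
12. enqueue(14): size=3=cap → OVERFLOW (fail)
13. dequeue(): size=2
14. enqueue(43): size=3
15. enqueue(20): size=3=cap → OVERFLOW (fail)
16. enqueue(19): size=3=cap → OVERFLOW (fail)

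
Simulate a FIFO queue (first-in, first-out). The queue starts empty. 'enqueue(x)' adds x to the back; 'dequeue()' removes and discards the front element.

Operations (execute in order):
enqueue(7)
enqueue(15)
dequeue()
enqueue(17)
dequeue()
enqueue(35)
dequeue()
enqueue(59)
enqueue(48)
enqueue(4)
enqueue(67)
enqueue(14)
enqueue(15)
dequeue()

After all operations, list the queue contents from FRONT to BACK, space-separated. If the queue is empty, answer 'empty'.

Answer: 59 48 4 67 14 15

Derivation:
enqueue(7): [7]
enqueue(15): [7, 15]
dequeue(): [15]
enqueue(17): [15, 17]
dequeue(): [17]
enqueue(35): [17, 35]
dequeue(): [35]
enqueue(59): [35, 59]
enqueue(48): [35, 59, 48]
enqueue(4): [35, 59, 48, 4]
enqueue(67): [35, 59, 48, 4, 67]
enqueue(14): [35, 59, 48, 4, 67, 14]
enqueue(15): [35, 59, 48, 4, 67, 14, 15]
dequeue(): [59, 48, 4, 67, 14, 15]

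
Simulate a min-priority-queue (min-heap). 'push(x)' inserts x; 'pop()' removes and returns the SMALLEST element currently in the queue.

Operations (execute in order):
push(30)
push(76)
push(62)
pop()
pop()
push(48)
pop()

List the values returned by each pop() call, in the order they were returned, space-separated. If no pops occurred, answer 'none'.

push(30): heap contents = [30]
push(76): heap contents = [30, 76]
push(62): heap contents = [30, 62, 76]
pop() → 30: heap contents = [62, 76]
pop() → 62: heap contents = [76]
push(48): heap contents = [48, 76]
pop() → 48: heap contents = [76]

Answer: 30 62 48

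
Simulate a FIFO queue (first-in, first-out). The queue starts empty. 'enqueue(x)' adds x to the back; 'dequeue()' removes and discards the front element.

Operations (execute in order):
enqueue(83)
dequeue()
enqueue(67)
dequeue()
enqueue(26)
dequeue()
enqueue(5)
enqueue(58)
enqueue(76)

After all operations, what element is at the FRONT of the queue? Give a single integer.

Answer: 5

Derivation:
enqueue(83): queue = [83]
dequeue(): queue = []
enqueue(67): queue = [67]
dequeue(): queue = []
enqueue(26): queue = [26]
dequeue(): queue = []
enqueue(5): queue = [5]
enqueue(58): queue = [5, 58]
enqueue(76): queue = [5, 58, 76]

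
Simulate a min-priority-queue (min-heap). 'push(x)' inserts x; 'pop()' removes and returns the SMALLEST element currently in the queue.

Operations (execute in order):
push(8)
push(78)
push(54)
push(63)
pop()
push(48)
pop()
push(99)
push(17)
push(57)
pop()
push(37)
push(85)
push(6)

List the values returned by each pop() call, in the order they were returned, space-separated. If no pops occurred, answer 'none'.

Answer: 8 48 17

Derivation:
push(8): heap contents = [8]
push(78): heap contents = [8, 78]
push(54): heap contents = [8, 54, 78]
push(63): heap contents = [8, 54, 63, 78]
pop() → 8: heap contents = [54, 63, 78]
push(48): heap contents = [48, 54, 63, 78]
pop() → 48: heap contents = [54, 63, 78]
push(99): heap contents = [54, 63, 78, 99]
push(17): heap contents = [17, 54, 63, 78, 99]
push(57): heap contents = [17, 54, 57, 63, 78, 99]
pop() → 17: heap contents = [54, 57, 63, 78, 99]
push(37): heap contents = [37, 54, 57, 63, 78, 99]
push(85): heap contents = [37, 54, 57, 63, 78, 85, 99]
push(6): heap contents = [6, 37, 54, 57, 63, 78, 85, 99]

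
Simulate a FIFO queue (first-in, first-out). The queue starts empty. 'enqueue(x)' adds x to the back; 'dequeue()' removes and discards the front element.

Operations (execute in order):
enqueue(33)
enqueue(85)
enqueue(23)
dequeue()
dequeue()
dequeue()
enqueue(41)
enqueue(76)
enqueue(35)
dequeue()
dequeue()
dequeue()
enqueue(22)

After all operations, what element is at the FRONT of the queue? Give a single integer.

enqueue(33): queue = [33]
enqueue(85): queue = [33, 85]
enqueue(23): queue = [33, 85, 23]
dequeue(): queue = [85, 23]
dequeue(): queue = [23]
dequeue(): queue = []
enqueue(41): queue = [41]
enqueue(76): queue = [41, 76]
enqueue(35): queue = [41, 76, 35]
dequeue(): queue = [76, 35]
dequeue(): queue = [35]
dequeue(): queue = []
enqueue(22): queue = [22]

Answer: 22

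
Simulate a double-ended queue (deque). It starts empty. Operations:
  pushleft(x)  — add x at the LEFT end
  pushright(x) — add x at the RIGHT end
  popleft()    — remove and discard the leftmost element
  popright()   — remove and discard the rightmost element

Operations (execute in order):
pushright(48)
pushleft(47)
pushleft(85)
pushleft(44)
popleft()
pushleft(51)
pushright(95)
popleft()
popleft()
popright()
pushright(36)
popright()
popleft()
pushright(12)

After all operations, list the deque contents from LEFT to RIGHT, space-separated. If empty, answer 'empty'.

Answer: 48 12

Derivation:
pushright(48): [48]
pushleft(47): [47, 48]
pushleft(85): [85, 47, 48]
pushleft(44): [44, 85, 47, 48]
popleft(): [85, 47, 48]
pushleft(51): [51, 85, 47, 48]
pushright(95): [51, 85, 47, 48, 95]
popleft(): [85, 47, 48, 95]
popleft(): [47, 48, 95]
popright(): [47, 48]
pushright(36): [47, 48, 36]
popright(): [47, 48]
popleft(): [48]
pushright(12): [48, 12]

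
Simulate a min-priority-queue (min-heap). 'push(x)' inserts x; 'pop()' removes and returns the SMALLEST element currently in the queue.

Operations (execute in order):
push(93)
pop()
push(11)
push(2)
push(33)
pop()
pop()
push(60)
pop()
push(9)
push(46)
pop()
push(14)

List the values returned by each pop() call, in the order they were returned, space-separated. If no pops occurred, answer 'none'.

Answer: 93 2 11 33 9

Derivation:
push(93): heap contents = [93]
pop() → 93: heap contents = []
push(11): heap contents = [11]
push(2): heap contents = [2, 11]
push(33): heap contents = [2, 11, 33]
pop() → 2: heap contents = [11, 33]
pop() → 11: heap contents = [33]
push(60): heap contents = [33, 60]
pop() → 33: heap contents = [60]
push(9): heap contents = [9, 60]
push(46): heap contents = [9, 46, 60]
pop() → 9: heap contents = [46, 60]
push(14): heap contents = [14, 46, 60]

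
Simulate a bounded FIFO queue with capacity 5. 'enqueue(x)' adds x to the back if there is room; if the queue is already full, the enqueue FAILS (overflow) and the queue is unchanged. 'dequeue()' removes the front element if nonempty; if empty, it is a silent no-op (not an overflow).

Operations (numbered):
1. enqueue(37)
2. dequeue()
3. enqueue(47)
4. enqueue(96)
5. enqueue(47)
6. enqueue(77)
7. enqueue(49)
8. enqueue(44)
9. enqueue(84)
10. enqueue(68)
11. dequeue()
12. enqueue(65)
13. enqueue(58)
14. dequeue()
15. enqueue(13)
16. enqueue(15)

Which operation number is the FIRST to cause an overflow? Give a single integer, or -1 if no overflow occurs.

Answer: 8

Derivation:
1. enqueue(37): size=1
2. dequeue(): size=0
3. enqueue(47): size=1
4. enqueue(96): size=2
5. enqueue(47): size=3
6. enqueue(77): size=4
7. enqueue(49): size=5
8. enqueue(44): size=5=cap → OVERFLOW (fail)
9. enqueue(84): size=5=cap → OVERFLOW (fail)
10. enqueue(68): size=5=cap → OVERFLOW (fail)
11. dequeue(): size=4
12. enqueue(65): size=5
13. enqueue(58): size=5=cap → OVERFLOW (fail)
14. dequeue(): size=4
15. enqueue(13): size=5
16. enqueue(15): size=5=cap → OVERFLOW (fail)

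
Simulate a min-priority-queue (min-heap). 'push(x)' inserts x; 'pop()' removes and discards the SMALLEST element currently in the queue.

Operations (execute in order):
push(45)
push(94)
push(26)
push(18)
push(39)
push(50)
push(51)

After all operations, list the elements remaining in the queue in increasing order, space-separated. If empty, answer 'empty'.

Answer: 18 26 39 45 50 51 94

Derivation:
push(45): heap contents = [45]
push(94): heap contents = [45, 94]
push(26): heap contents = [26, 45, 94]
push(18): heap contents = [18, 26, 45, 94]
push(39): heap contents = [18, 26, 39, 45, 94]
push(50): heap contents = [18, 26, 39, 45, 50, 94]
push(51): heap contents = [18, 26, 39, 45, 50, 51, 94]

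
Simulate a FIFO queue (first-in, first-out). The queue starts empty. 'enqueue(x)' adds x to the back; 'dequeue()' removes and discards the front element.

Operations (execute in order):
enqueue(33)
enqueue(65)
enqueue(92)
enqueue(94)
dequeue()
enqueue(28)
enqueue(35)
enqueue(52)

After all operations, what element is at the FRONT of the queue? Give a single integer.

Answer: 65

Derivation:
enqueue(33): queue = [33]
enqueue(65): queue = [33, 65]
enqueue(92): queue = [33, 65, 92]
enqueue(94): queue = [33, 65, 92, 94]
dequeue(): queue = [65, 92, 94]
enqueue(28): queue = [65, 92, 94, 28]
enqueue(35): queue = [65, 92, 94, 28, 35]
enqueue(52): queue = [65, 92, 94, 28, 35, 52]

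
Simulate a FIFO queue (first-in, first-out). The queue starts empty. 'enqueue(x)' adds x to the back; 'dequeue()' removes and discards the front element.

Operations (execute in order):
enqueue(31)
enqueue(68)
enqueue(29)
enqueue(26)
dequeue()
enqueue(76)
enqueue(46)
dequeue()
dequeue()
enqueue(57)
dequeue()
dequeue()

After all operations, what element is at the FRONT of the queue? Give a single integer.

Answer: 46

Derivation:
enqueue(31): queue = [31]
enqueue(68): queue = [31, 68]
enqueue(29): queue = [31, 68, 29]
enqueue(26): queue = [31, 68, 29, 26]
dequeue(): queue = [68, 29, 26]
enqueue(76): queue = [68, 29, 26, 76]
enqueue(46): queue = [68, 29, 26, 76, 46]
dequeue(): queue = [29, 26, 76, 46]
dequeue(): queue = [26, 76, 46]
enqueue(57): queue = [26, 76, 46, 57]
dequeue(): queue = [76, 46, 57]
dequeue(): queue = [46, 57]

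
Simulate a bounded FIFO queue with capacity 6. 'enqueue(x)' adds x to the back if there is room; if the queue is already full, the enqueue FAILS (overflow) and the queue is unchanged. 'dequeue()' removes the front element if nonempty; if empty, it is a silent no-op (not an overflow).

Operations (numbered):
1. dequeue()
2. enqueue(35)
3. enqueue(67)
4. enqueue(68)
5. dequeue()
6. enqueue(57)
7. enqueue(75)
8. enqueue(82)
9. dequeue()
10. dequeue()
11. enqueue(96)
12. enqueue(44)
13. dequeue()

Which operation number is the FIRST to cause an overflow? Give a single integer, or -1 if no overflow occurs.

1. dequeue(): empty, no-op, size=0
2. enqueue(35): size=1
3. enqueue(67): size=2
4. enqueue(68): size=3
5. dequeue(): size=2
6. enqueue(57): size=3
7. enqueue(75): size=4
8. enqueue(82): size=5
9. dequeue(): size=4
10. dequeue(): size=3
11. enqueue(96): size=4
12. enqueue(44): size=5
13. dequeue(): size=4

Answer: -1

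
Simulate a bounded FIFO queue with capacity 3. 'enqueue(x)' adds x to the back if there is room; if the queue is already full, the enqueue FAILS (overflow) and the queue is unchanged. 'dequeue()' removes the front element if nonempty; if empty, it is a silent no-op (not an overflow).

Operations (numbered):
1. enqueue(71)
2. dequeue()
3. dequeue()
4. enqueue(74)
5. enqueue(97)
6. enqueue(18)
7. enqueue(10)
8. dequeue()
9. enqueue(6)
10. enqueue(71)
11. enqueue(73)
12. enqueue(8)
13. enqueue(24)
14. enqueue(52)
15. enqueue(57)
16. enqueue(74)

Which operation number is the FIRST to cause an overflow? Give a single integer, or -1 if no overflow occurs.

Answer: 7

Derivation:
1. enqueue(71): size=1
2. dequeue(): size=0
3. dequeue(): empty, no-op, size=0
4. enqueue(74): size=1
5. enqueue(97): size=2
6. enqueue(18): size=3
7. enqueue(10): size=3=cap → OVERFLOW (fail)
8. dequeue(): size=2
9. enqueue(6): size=3
10. enqueue(71): size=3=cap → OVERFLOW (fail)
11. enqueue(73): size=3=cap → OVERFLOW (fail)
12. enqueue(8): size=3=cap → OVERFLOW (fail)
13. enqueue(24): size=3=cap → OVERFLOW (fail)
14. enqueue(52): size=3=cap → OVERFLOW (fail)
15. enqueue(57): size=3=cap → OVERFLOW (fail)
16. enqueue(74): size=3=cap → OVERFLOW (fail)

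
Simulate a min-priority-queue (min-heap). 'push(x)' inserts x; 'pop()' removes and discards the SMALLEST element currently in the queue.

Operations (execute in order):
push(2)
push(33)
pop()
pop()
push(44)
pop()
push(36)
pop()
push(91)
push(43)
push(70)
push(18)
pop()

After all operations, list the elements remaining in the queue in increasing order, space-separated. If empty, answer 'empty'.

push(2): heap contents = [2]
push(33): heap contents = [2, 33]
pop() → 2: heap contents = [33]
pop() → 33: heap contents = []
push(44): heap contents = [44]
pop() → 44: heap contents = []
push(36): heap contents = [36]
pop() → 36: heap contents = []
push(91): heap contents = [91]
push(43): heap contents = [43, 91]
push(70): heap contents = [43, 70, 91]
push(18): heap contents = [18, 43, 70, 91]
pop() → 18: heap contents = [43, 70, 91]

Answer: 43 70 91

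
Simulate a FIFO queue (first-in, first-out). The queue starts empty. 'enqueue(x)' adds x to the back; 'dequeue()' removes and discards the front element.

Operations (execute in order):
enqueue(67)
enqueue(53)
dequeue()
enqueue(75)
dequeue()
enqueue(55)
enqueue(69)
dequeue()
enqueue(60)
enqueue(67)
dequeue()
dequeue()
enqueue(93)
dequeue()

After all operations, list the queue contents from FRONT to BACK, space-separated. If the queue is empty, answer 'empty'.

Answer: 67 93

Derivation:
enqueue(67): [67]
enqueue(53): [67, 53]
dequeue(): [53]
enqueue(75): [53, 75]
dequeue(): [75]
enqueue(55): [75, 55]
enqueue(69): [75, 55, 69]
dequeue(): [55, 69]
enqueue(60): [55, 69, 60]
enqueue(67): [55, 69, 60, 67]
dequeue(): [69, 60, 67]
dequeue(): [60, 67]
enqueue(93): [60, 67, 93]
dequeue(): [67, 93]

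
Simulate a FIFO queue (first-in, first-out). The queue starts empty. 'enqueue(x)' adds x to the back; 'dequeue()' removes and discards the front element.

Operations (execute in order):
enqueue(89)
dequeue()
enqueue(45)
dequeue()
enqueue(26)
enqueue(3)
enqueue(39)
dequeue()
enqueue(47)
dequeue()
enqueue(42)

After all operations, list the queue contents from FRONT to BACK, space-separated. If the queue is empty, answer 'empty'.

enqueue(89): [89]
dequeue(): []
enqueue(45): [45]
dequeue(): []
enqueue(26): [26]
enqueue(3): [26, 3]
enqueue(39): [26, 3, 39]
dequeue(): [3, 39]
enqueue(47): [3, 39, 47]
dequeue(): [39, 47]
enqueue(42): [39, 47, 42]

Answer: 39 47 42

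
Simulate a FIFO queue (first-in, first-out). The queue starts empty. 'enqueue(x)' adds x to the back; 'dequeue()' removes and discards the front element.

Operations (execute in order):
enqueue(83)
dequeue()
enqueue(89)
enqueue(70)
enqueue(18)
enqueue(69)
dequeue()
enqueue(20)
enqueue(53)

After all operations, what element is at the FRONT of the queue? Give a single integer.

enqueue(83): queue = [83]
dequeue(): queue = []
enqueue(89): queue = [89]
enqueue(70): queue = [89, 70]
enqueue(18): queue = [89, 70, 18]
enqueue(69): queue = [89, 70, 18, 69]
dequeue(): queue = [70, 18, 69]
enqueue(20): queue = [70, 18, 69, 20]
enqueue(53): queue = [70, 18, 69, 20, 53]

Answer: 70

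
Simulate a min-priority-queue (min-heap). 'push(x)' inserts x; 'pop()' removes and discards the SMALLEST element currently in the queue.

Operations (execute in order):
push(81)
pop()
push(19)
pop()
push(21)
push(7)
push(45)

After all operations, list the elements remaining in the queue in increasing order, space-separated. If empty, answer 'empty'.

push(81): heap contents = [81]
pop() → 81: heap contents = []
push(19): heap contents = [19]
pop() → 19: heap contents = []
push(21): heap contents = [21]
push(7): heap contents = [7, 21]
push(45): heap contents = [7, 21, 45]

Answer: 7 21 45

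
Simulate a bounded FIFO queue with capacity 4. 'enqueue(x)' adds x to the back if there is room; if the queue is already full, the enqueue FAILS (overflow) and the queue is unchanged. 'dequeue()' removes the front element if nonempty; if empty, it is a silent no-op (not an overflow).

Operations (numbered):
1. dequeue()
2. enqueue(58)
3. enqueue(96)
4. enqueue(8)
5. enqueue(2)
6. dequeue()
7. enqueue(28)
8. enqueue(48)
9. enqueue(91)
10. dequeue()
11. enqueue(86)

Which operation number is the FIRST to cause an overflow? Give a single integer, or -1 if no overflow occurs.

Answer: 8

Derivation:
1. dequeue(): empty, no-op, size=0
2. enqueue(58): size=1
3. enqueue(96): size=2
4. enqueue(8): size=3
5. enqueue(2): size=4
6. dequeue(): size=3
7. enqueue(28): size=4
8. enqueue(48): size=4=cap → OVERFLOW (fail)
9. enqueue(91): size=4=cap → OVERFLOW (fail)
10. dequeue(): size=3
11. enqueue(86): size=4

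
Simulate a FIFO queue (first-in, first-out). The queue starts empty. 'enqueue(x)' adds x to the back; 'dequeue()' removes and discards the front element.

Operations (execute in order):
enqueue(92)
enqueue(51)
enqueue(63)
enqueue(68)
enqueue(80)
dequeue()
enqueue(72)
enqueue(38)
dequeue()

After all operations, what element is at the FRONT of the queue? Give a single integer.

Answer: 63

Derivation:
enqueue(92): queue = [92]
enqueue(51): queue = [92, 51]
enqueue(63): queue = [92, 51, 63]
enqueue(68): queue = [92, 51, 63, 68]
enqueue(80): queue = [92, 51, 63, 68, 80]
dequeue(): queue = [51, 63, 68, 80]
enqueue(72): queue = [51, 63, 68, 80, 72]
enqueue(38): queue = [51, 63, 68, 80, 72, 38]
dequeue(): queue = [63, 68, 80, 72, 38]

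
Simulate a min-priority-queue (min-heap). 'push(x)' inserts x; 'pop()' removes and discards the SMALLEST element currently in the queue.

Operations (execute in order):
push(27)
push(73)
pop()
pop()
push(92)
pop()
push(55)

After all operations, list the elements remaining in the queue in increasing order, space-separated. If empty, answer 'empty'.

push(27): heap contents = [27]
push(73): heap contents = [27, 73]
pop() → 27: heap contents = [73]
pop() → 73: heap contents = []
push(92): heap contents = [92]
pop() → 92: heap contents = []
push(55): heap contents = [55]

Answer: 55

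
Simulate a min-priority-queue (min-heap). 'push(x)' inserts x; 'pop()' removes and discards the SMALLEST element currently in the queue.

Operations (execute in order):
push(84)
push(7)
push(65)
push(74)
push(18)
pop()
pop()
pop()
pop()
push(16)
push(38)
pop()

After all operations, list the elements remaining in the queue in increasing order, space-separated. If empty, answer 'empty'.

Answer: 38 84

Derivation:
push(84): heap contents = [84]
push(7): heap contents = [7, 84]
push(65): heap contents = [7, 65, 84]
push(74): heap contents = [7, 65, 74, 84]
push(18): heap contents = [7, 18, 65, 74, 84]
pop() → 7: heap contents = [18, 65, 74, 84]
pop() → 18: heap contents = [65, 74, 84]
pop() → 65: heap contents = [74, 84]
pop() → 74: heap contents = [84]
push(16): heap contents = [16, 84]
push(38): heap contents = [16, 38, 84]
pop() → 16: heap contents = [38, 84]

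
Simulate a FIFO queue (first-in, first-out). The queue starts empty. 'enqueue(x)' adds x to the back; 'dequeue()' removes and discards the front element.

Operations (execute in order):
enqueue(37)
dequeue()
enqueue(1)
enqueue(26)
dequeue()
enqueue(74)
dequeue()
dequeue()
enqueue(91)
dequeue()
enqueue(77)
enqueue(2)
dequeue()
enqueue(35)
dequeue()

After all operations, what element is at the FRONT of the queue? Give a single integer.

Answer: 35

Derivation:
enqueue(37): queue = [37]
dequeue(): queue = []
enqueue(1): queue = [1]
enqueue(26): queue = [1, 26]
dequeue(): queue = [26]
enqueue(74): queue = [26, 74]
dequeue(): queue = [74]
dequeue(): queue = []
enqueue(91): queue = [91]
dequeue(): queue = []
enqueue(77): queue = [77]
enqueue(2): queue = [77, 2]
dequeue(): queue = [2]
enqueue(35): queue = [2, 35]
dequeue(): queue = [35]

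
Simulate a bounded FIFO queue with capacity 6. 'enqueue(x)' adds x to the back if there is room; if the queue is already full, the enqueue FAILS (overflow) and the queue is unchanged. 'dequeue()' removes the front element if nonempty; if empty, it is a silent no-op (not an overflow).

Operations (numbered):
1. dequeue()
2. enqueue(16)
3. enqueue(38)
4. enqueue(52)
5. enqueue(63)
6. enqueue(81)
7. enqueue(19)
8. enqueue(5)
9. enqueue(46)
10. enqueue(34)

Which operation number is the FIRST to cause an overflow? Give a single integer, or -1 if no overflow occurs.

1. dequeue(): empty, no-op, size=0
2. enqueue(16): size=1
3. enqueue(38): size=2
4. enqueue(52): size=3
5. enqueue(63): size=4
6. enqueue(81): size=5
7. enqueue(19): size=6
8. enqueue(5): size=6=cap → OVERFLOW (fail)
9. enqueue(46): size=6=cap → OVERFLOW (fail)
10. enqueue(34): size=6=cap → OVERFLOW (fail)

Answer: 8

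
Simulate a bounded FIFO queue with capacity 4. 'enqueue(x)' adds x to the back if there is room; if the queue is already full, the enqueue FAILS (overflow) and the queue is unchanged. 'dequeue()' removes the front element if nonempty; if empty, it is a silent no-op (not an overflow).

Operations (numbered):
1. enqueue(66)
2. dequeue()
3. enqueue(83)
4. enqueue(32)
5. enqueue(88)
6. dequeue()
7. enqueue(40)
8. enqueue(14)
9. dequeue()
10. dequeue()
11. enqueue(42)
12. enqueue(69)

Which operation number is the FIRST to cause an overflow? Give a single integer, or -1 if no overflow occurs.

Answer: -1

Derivation:
1. enqueue(66): size=1
2. dequeue(): size=0
3. enqueue(83): size=1
4. enqueue(32): size=2
5. enqueue(88): size=3
6. dequeue(): size=2
7. enqueue(40): size=3
8. enqueue(14): size=4
9. dequeue(): size=3
10. dequeue(): size=2
11. enqueue(42): size=3
12. enqueue(69): size=4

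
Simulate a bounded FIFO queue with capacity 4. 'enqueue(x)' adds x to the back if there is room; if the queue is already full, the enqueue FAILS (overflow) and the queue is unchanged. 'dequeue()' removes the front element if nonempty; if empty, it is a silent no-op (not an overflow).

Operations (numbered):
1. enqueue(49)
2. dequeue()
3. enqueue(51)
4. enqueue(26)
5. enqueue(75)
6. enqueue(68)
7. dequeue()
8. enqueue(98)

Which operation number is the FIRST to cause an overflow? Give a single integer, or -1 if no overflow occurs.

1. enqueue(49): size=1
2. dequeue(): size=0
3. enqueue(51): size=1
4. enqueue(26): size=2
5. enqueue(75): size=3
6. enqueue(68): size=4
7. dequeue(): size=3
8. enqueue(98): size=4

Answer: -1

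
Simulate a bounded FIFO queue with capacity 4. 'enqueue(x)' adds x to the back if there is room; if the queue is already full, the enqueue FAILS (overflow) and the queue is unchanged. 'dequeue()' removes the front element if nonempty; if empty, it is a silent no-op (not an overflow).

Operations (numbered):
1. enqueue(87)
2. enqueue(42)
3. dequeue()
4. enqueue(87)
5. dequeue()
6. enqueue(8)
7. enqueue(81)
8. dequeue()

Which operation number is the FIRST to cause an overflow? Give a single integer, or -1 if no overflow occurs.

Answer: -1

Derivation:
1. enqueue(87): size=1
2. enqueue(42): size=2
3. dequeue(): size=1
4. enqueue(87): size=2
5. dequeue(): size=1
6. enqueue(8): size=2
7. enqueue(81): size=3
8. dequeue(): size=2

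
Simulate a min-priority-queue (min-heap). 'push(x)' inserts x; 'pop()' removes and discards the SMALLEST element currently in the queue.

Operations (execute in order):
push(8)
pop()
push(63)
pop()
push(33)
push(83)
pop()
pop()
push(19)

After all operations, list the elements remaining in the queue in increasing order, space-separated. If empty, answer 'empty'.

Answer: 19

Derivation:
push(8): heap contents = [8]
pop() → 8: heap contents = []
push(63): heap contents = [63]
pop() → 63: heap contents = []
push(33): heap contents = [33]
push(83): heap contents = [33, 83]
pop() → 33: heap contents = [83]
pop() → 83: heap contents = []
push(19): heap contents = [19]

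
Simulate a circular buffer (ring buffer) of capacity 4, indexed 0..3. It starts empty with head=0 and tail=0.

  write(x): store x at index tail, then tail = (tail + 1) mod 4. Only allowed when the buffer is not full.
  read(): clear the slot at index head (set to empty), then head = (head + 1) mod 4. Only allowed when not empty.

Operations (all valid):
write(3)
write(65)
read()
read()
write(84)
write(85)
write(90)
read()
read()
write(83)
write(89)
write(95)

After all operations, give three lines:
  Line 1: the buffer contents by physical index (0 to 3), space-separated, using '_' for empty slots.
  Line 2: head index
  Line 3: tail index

Answer: 90 83 89 95
0
0

Derivation:
write(3): buf=[3 _ _ _], head=0, tail=1, size=1
write(65): buf=[3 65 _ _], head=0, tail=2, size=2
read(): buf=[_ 65 _ _], head=1, tail=2, size=1
read(): buf=[_ _ _ _], head=2, tail=2, size=0
write(84): buf=[_ _ 84 _], head=2, tail=3, size=1
write(85): buf=[_ _ 84 85], head=2, tail=0, size=2
write(90): buf=[90 _ 84 85], head=2, tail=1, size=3
read(): buf=[90 _ _ 85], head=3, tail=1, size=2
read(): buf=[90 _ _ _], head=0, tail=1, size=1
write(83): buf=[90 83 _ _], head=0, tail=2, size=2
write(89): buf=[90 83 89 _], head=0, tail=3, size=3
write(95): buf=[90 83 89 95], head=0, tail=0, size=4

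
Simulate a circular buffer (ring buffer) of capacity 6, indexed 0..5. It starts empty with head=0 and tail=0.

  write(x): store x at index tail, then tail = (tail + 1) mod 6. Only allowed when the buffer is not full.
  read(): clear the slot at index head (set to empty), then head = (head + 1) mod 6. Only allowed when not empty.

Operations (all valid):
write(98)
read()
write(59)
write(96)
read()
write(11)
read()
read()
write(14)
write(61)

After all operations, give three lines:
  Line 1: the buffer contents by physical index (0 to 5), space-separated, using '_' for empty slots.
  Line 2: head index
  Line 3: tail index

write(98): buf=[98 _ _ _ _ _], head=0, tail=1, size=1
read(): buf=[_ _ _ _ _ _], head=1, tail=1, size=0
write(59): buf=[_ 59 _ _ _ _], head=1, tail=2, size=1
write(96): buf=[_ 59 96 _ _ _], head=1, tail=3, size=2
read(): buf=[_ _ 96 _ _ _], head=2, tail=3, size=1
write(11): buf=[_ _ 96 11 _ _], head=2, tail=4, size=2
read(): buf=[_ _ _ 11 _ _], head=3, tail=4, size=1
read(): buf=[_ _ _ _ _ _], head=4, tail=4, size=0
write(14): buf=[_ _ _ _ 14 _], head=4, tail=5, size=1
write(61): buf=[_ _ _ _ 14 61], head=4, tail=0, size=2

Answer: _ _ _ _ 14 61
4
0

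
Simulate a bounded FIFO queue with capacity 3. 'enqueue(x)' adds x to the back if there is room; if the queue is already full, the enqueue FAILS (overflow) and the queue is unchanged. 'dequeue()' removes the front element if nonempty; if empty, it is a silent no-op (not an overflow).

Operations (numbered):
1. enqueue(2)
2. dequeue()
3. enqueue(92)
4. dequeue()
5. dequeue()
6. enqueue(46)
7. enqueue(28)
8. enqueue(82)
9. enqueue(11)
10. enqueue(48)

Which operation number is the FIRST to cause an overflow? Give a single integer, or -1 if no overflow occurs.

Answer: 9

Derivation:
1. enqueue(2): size=1
2. dequeue(): size=0
3. enqueue(92): size=1
4. dequeue(): size=0
5. dequeue(): empty, no-op, size=0
6. enqueue(46): size=1
7. enqueue(28): size=2
8. enqueue(82): size=3
9. enqueue(11): size=3=cap → OVERFLOW (fail)
10. enqueue(48): size=3=cap → OVERFLOW (fail)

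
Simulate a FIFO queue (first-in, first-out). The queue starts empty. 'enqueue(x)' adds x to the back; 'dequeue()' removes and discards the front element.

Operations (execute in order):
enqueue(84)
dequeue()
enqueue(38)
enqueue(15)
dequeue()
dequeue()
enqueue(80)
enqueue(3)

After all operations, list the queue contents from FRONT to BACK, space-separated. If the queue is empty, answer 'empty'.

enqueue(84): [84]
dequeue(): []
enqueue(38): [38]
enqueue(15): [38, 15]
dequeue(): [15]
dequeue(): []
enqueue(80): [80]
enqueue(3): [80, 3]

Answer: 80 3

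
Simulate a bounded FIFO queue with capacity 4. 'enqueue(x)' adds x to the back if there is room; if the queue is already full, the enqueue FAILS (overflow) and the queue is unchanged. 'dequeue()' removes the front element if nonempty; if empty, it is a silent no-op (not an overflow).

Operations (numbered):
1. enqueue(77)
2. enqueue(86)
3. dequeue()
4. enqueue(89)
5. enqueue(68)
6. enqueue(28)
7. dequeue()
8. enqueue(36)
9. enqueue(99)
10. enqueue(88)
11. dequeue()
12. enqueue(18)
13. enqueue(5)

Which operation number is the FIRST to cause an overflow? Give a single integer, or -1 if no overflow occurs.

1. enqueue(77): size=1
2. enqueue(86): size=2
3. dequeue(): size=1
4. enqueue(89): size=2
5. enqueue(68): size=3
6. enqueue(28): size=4
7. dequeue(): size=3
8. enqueue(36): size=4
9. enqueue(99): size=4=cap → OVERFLOW (fail)
10. enqueue(88): size=4=cap → OVERFLOW (fail)
11. dequeue(): size=3
12. enqueue(18): size=4
13. enqueue(5): size=4=cap → OVERFLOW (fail)

Answer: 9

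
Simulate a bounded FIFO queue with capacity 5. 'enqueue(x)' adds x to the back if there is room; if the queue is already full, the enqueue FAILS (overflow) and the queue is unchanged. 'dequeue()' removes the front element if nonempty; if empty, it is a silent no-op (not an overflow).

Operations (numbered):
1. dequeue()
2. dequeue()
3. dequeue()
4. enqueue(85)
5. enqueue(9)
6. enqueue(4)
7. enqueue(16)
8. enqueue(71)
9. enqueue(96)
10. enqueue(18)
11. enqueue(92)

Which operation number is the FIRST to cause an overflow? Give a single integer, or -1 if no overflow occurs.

1. dequeue(): empty, no-op, size=0
2. dequeue(): empty, no-op, size=0
3. dequeue(): empty, no-op, size=0
4. enqueue(85): size=1
5. enqueue(9): size=2
6. enqueue(4): size=3
7. enqueue(16): size=4
8. enqueue(71): size=5
9. enqueue(96): size=5=cap → OVERFLOW (fail)
10. enqueue(18): size=5=cap → OVERFLOW (fail)
11. enqueue(92): size=5=cap → OVERFLOW (fail)

Answer: 9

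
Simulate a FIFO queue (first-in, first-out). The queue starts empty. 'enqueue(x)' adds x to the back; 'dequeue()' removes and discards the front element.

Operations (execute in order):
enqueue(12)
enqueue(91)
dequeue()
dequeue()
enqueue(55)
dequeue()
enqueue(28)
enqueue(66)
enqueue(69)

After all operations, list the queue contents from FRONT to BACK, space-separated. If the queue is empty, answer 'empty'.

Answer: 28 66 69

Derivation:
enqueue(12): [12]
enqueue(91): [12, 91]
dequeue(): [91]
dequeue(): []
enqueue(55): [55]
dequeue(): []
enqueue(28): [28]
enqueue(66): [28, 66]
enqueue(69): [28, 66, 69]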